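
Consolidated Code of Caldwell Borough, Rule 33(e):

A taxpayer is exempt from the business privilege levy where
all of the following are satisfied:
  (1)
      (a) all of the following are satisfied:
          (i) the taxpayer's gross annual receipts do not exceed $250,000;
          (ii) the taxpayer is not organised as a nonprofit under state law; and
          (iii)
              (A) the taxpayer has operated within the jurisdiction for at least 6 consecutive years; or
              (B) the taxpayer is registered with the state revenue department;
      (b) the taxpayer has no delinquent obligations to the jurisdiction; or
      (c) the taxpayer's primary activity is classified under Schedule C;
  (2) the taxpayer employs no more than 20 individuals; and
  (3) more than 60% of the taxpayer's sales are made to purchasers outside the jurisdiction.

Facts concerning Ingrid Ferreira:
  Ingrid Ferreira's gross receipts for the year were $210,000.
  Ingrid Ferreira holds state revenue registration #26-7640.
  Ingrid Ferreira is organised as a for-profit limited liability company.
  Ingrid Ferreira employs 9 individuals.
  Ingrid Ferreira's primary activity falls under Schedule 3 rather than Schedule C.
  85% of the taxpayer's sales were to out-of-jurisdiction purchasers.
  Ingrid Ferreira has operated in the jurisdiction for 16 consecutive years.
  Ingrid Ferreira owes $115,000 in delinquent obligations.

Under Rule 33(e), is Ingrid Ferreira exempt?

Yes — exempt.

(i) receipts ≤ $250,000 — satisfied.
(ii) not (nonprofit) — holds.
(A) ≥ 6 yrs in jurisdiction — satisfied.
(B) state-registered — holds.
So (iii) is satisfied (T OR T).
So (a) is satisfied (T AND T AND T).
(b) no delinquency — fails.
(c) Schedule C activity — not satisfied.
(1): T OR F OR F → true.
(2) ≤ 20 employees — holds.
(3) >60% out-of-jur. sales — satisfied.
Overall: T AND T AND T → true.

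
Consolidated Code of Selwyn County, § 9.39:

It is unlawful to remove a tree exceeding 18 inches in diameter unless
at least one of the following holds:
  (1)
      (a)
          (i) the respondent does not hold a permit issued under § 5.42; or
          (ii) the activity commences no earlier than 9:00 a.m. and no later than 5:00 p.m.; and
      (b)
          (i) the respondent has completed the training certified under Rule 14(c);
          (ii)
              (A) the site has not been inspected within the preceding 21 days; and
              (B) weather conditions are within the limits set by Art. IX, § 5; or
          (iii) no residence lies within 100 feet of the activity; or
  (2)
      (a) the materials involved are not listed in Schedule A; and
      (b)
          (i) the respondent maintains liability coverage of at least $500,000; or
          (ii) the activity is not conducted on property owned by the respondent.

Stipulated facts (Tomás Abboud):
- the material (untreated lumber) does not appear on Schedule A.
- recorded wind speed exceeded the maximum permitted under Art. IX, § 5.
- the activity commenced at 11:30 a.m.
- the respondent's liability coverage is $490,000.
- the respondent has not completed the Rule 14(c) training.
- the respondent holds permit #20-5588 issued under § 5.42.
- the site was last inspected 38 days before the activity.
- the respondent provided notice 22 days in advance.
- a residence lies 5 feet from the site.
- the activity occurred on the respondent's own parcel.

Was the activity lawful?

No — unlawful.

(i) not (holds permit) — fails.
(ii) start within hours — met.
So (a) is satisfied (F OR T).
(i) training certified — not met.
(A) not (site inspected) — met.
(B) weather ok — not met.
(ii): T AND F → false.
(iii) no residence in 100 ft — fails.
(b) = F OR F OR F = false.
(1) = T AND F = false.
(a) not (Schedule A material) — met.
(i) coverage ≥ $500,000 — not satisfied.
(ii) not (own property) — not satisfied.
So (b) is not satisfied (F OR F).
So (2) is not satisfied (T AND F).
Overall = F OR F = false.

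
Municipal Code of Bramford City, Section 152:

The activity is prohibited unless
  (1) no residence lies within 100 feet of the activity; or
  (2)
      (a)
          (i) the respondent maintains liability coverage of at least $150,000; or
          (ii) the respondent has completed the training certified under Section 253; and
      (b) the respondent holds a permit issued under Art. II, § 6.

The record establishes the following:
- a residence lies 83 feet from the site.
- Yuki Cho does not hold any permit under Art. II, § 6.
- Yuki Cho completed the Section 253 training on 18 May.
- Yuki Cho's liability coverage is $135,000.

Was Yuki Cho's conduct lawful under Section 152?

No — unlawful.

(1) no residence in 100 ft — not met.
(i) coverage ≥ $150,000 — not met.
(ii) training certified — satisfied.
(a) = F OR T = true.
(b) holds permit — not met.
So (2) is not satisfied (T AND F).
Overall: F OR F → false.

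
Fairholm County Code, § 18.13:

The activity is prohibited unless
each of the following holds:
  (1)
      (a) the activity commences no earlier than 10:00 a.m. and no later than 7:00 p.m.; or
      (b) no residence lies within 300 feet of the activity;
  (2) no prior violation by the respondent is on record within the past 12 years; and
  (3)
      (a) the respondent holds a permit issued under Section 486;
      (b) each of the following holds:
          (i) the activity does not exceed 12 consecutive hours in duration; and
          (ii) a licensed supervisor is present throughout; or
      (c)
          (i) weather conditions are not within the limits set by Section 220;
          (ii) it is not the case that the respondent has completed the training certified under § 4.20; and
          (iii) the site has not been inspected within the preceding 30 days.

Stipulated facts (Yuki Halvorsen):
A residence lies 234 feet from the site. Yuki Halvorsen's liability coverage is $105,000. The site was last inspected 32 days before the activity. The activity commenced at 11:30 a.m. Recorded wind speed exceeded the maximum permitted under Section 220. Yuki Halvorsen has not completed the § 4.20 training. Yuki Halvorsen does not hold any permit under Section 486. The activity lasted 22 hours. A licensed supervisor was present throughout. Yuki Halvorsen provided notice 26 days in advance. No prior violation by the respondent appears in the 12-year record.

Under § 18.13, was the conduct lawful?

Yes — lawful.

(a) start within hours — satisfied.
(b) no residence in 300 ft — not satisfied.
(1) = T OR F = true.
(2) no prior violation — holds.
(a) holds permit — fails.
(i) ≤ 12 hrs duration — not met.
(ii) supervisor present — met.
(b): F AND T → false.
(i) not (weather ok) — holds.
(ii) not (training certified) — holds.
(iii) not (site inspected) — met.
(c): T AND T AND T → true.
So (3) is satisfied (F OR F OR T).
So Overall is satisfied (T AND T AND T).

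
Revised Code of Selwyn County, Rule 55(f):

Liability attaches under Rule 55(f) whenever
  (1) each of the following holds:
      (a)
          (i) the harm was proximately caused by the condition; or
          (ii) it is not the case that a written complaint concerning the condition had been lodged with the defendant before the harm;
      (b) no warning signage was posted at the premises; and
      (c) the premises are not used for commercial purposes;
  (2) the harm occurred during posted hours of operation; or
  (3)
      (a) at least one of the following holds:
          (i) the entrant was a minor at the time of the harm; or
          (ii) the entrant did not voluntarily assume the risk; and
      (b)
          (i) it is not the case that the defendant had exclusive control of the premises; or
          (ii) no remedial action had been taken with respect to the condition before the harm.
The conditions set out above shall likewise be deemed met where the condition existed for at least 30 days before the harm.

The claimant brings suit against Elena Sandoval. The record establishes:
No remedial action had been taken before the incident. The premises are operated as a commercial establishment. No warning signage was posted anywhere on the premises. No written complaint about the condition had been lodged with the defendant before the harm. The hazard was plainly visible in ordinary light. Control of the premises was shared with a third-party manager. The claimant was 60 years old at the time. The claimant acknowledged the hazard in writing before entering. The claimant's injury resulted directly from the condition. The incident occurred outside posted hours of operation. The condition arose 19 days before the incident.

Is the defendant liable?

(i) proximate cause — holds.
(ii) not (complaint lodged) — met.
(a): T OR T → true.
(b) no signage posted — met.
(c) not (commercial use) — not met.
(1) = T AND T AND F = false.
(2) during posted hours — fails.
(i) entrant a minor — fails.
(ii) no assumed risk — not satisfied.
(a): F OR F → false.
(i) not (exclusive control) — met.
(ii) no remedial action — met.
(b): T OR T → true.
(3) = F AND T = false.
So Overall is not satisfied (F OR F OR F).
Exception (condition ≥30 days old) — not satisfied.
Result: main false OR exception false → false.

No — not liable.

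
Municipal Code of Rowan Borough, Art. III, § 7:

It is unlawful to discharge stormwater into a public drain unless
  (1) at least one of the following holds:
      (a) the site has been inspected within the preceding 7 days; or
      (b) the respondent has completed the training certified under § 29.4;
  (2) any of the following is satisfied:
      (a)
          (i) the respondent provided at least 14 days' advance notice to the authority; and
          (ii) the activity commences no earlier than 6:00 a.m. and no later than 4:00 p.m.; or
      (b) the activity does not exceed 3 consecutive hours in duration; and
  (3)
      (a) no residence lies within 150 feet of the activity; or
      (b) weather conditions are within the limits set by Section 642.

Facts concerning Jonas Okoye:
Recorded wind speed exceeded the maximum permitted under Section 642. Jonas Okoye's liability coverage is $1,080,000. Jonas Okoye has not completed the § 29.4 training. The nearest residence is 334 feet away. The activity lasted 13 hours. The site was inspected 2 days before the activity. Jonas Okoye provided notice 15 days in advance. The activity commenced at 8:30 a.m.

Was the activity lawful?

Yes — lawful.

(a) site inspected — met.
(b) training certified — fails.
(1): T OR F → true.
(i) ≥14 days' notice — met.
(ii) start within hours — satisfied.
So (a) is satisfied (T AND T).
(b) ≤ 3 hrs duration — fails.
So (2) is satisfied (T OR F).
(a) no residence in 150 ft — satisfied.
(b) weather ok — not met.
(3) = T OR F = true.
So Overall is satisfied (T AND T AND T).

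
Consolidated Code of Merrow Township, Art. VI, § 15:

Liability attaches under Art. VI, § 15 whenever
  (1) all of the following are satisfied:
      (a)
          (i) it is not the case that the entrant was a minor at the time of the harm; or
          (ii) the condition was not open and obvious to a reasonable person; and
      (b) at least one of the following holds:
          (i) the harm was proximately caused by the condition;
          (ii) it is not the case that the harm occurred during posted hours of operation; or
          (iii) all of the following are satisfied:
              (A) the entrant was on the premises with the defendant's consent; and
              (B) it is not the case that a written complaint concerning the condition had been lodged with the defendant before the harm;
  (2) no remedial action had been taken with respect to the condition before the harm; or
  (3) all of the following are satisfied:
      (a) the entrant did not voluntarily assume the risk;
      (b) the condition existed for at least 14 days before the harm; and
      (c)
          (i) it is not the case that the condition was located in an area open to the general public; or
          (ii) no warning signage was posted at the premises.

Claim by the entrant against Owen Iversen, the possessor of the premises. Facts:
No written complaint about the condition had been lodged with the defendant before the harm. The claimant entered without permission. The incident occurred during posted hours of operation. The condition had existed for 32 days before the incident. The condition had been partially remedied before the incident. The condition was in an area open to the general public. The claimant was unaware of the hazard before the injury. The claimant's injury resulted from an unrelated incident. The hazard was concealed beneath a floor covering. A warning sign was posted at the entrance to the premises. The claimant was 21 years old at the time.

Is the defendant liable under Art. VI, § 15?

No — not liable.

(i) not (entrant a minor) — met.
(ii) not open/obvious — holds.
(a) = T OR T = true.
(i) proximate cause — not satisfied.
(ii) not (during posted hours) — fails.
(A) consent to enter — not satisfied.
(B) not (complaint lodged) — holds.
(iii) = F AND T = false.
So (b) is not satisfied (F OR F OR F).
So (1) is not satisfied (T AND F).
(2) no remedial action — not satisfied.
(a) no assumed risk — met.
(b) condition ≥14 days old — satisfied.
(i) not (public area) — fails.
(ii) no signage posted — not satisfied.
(c): F OR F → false.
(3): T AND T AND F → false.
Overall = F OR F OR F = false.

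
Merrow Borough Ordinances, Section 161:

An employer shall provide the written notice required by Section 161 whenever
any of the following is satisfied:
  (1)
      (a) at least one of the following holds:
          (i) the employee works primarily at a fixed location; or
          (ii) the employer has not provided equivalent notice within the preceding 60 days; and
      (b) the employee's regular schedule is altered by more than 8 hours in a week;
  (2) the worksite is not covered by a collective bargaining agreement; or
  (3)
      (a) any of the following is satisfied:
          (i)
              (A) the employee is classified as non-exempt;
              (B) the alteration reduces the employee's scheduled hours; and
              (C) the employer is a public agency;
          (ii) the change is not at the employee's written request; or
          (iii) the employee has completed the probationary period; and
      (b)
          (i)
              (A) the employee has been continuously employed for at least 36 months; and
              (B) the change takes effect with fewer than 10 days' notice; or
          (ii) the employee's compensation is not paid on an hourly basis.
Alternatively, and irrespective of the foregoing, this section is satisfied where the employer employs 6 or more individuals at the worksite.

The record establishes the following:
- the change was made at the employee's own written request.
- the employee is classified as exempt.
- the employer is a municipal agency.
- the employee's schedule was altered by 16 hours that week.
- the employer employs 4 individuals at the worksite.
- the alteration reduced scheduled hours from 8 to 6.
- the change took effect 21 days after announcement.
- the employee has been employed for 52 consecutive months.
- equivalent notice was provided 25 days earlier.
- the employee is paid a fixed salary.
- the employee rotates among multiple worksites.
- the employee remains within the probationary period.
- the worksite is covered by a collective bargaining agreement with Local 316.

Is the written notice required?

No — not required.

(i) fixed location — not met.
(ii) no recent notice — not satisfied.
(a) = F OR F = false.
(b) schedule shift > 8h — met.
(1): F AND T → false.
(2) no CBA — not satisfied.
(A) non-exempt — not met.
(B) hours reduced — satisfied.
(C) public agency — met.
So (i) is not satisfied (F AND T AND T).
(ii) not employee-requested — fails.
(iii) past probation — fails.
(a): F OR F OR F → false.
(A) tenure ≥ 36 mo. — holds.
(B) < 10 days' notice — not satisfied.
So (i) is not satisfied (T AND F).
(ii) not (hourly-paid) — met.
So (b) is satisfied (F OR T).
(3): F AND T → false.
Overall = F OR F OR F = false.
Exception (≥ 6 at site) — not satisfied.
Result: main false OR exception false → false.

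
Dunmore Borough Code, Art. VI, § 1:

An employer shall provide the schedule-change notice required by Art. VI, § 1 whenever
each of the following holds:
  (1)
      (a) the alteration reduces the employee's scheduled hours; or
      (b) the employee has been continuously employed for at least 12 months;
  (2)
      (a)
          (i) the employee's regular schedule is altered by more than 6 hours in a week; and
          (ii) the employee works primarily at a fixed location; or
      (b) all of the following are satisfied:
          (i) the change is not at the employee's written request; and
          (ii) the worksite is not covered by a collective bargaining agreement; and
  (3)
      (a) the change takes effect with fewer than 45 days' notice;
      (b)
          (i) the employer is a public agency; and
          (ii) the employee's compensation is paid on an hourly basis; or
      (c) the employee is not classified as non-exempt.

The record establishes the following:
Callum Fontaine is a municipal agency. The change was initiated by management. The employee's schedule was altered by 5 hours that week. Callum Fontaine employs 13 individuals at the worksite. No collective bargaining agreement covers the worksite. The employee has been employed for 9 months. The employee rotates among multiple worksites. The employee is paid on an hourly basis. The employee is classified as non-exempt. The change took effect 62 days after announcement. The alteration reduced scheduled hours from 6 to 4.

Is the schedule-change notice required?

(a) hours reduced — holds.
(b) tenure ≥ 12 mo. — not met.
So (1) is satisfied (T OR F).
(i) schedule shift > 6h — not met.
(ii) fixed location — not met.
So (a) is not satisfied (F AND F).
(i) not employee-requested — met.
(ii) no CBA — met.
(b): T AND T → true.
So (2) is satisfied (F OR T).
(a) < 45 days' notice — not met.
(i) public agency — holds.
(ii) hourly-paid — holds.
So (b) is satisfied (T AND T).
(c) not (non-exempt) — not met.
So (3) is satisfied (F OR T OR F).
Overall = T AND T AND T = true.

Yes — required.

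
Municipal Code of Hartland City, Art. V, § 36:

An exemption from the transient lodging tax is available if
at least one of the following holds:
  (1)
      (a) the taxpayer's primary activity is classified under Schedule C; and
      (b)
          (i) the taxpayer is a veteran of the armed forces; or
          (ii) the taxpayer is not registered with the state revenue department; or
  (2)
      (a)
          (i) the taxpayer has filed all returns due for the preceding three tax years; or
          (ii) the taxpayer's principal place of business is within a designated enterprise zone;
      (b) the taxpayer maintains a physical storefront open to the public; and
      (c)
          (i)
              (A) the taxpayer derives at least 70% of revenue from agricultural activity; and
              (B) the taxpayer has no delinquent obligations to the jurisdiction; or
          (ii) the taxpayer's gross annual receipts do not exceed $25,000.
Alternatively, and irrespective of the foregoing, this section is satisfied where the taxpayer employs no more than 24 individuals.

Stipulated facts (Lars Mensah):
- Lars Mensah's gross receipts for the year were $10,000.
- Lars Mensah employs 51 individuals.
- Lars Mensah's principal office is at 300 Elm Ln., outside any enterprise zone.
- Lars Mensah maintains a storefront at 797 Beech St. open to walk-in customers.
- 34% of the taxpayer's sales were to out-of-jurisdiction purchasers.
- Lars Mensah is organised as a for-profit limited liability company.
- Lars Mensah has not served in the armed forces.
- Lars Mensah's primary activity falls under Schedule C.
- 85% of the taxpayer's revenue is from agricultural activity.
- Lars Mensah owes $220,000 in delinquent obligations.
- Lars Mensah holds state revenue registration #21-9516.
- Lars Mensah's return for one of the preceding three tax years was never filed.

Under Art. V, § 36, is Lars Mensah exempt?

No — not exempt.

(a) Schedule C activity — satisfied.
(i) veteran — fails.
(ii) not (state-registered) — not met.
(b) = F OR F = false.
(1): T AND F → false.
(i) returns current — fails.
(ii) in enterprise zone — fails.
(a): F OR F → false.
(b) has storefront — met.
(A) ≥70% agricultural — holds.
(B) no delinquency — not satisfied.
(i): T AND F → false.
(ii) receipts ≤ $25,000 — met.
So (c) is satisfied (F OR T).
(2): F AND T AND T → false.
Overall: F OR F → false.
Exception (≤ 24 employees) — not satisfied.
Result: main false OR exception false → false.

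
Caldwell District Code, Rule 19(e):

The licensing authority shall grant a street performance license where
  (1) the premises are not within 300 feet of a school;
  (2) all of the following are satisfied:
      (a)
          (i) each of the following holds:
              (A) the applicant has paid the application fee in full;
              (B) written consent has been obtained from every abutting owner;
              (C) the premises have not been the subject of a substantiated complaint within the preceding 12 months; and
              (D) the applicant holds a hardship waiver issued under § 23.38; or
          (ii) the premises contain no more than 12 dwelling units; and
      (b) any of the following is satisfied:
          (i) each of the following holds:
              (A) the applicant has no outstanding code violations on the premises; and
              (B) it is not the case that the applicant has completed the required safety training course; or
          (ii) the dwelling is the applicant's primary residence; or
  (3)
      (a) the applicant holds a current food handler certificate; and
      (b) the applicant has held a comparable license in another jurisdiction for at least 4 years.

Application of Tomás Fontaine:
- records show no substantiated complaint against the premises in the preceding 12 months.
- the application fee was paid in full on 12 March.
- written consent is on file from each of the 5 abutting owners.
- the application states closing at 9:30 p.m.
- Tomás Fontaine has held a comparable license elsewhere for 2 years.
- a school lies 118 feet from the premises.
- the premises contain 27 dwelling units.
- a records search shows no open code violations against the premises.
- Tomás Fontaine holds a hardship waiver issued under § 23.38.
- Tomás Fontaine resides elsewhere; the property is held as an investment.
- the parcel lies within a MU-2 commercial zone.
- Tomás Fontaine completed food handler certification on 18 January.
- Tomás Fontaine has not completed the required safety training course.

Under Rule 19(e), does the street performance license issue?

(1) ≥300 ft from school — fails.
(A) fee paid — holds.
(B) all abutters consent — holds.
(C) no complaint in 12 mo. — holds.
(D) hardship waiver — met.
So (i) is satisfied (T AND T AND T AND T).
(ii) ≤ 12 units — fails.
(a): T OR F → true.
(A) no code violations — met.
(B) not (safety training) — satisfied.
(i): T AND T → true.
(ii) primary residence — not satisfied.
(b): T OR F → true.
So (2) is satisfied (T AND T).
(a) food handler cert. — met.
(b) prior license ≥ 4 yr — fails.
(3): T AND F → false.
So Overall is satisfied (F OR T OR F).

Yes — granted.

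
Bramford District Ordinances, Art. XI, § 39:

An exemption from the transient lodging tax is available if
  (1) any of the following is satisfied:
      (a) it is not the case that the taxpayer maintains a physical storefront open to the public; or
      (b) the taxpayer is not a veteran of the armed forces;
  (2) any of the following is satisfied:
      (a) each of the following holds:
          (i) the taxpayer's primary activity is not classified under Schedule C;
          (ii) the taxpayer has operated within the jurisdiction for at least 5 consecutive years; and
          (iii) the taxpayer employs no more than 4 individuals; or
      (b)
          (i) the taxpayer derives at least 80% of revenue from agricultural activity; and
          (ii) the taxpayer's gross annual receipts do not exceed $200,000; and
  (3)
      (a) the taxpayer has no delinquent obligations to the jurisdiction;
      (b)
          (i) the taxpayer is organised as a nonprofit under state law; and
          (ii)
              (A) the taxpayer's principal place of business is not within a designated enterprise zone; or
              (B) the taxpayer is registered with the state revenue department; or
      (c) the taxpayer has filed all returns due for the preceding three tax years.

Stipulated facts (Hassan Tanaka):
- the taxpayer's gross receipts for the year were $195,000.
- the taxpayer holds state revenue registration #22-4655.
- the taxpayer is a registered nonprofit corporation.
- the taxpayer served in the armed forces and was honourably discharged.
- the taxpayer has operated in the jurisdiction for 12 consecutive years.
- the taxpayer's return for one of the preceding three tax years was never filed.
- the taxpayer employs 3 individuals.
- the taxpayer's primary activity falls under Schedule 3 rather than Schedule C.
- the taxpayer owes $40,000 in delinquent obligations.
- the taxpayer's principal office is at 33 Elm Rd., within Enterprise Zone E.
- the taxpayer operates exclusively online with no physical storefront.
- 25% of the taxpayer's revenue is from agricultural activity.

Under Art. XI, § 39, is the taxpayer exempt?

(a) not (has storefront) — satisfied.
(b) not (veteran) — fails.
(1): T OR F → true.
(i) not (Schedule C activity) — satisfied.
(ii) ≥ 5 yrs in jurisdiction — satisfied.
(iii) ≤ 4 employees — satisfied.
(a) = T AND T AND T = true.
(i) ≥80% agricultural — not satisfied.
(ii) receipts ≤ $200,000 — satisfied.
(b): F AND T → false.
So (2) is satisfied (T OR F).
(a) no delinquency — not met.
(i) nonprofit — satisfied.
(A) not (in enterprise zone) — fails.
(B) state-registered — satisfied.
So (ii) is satisfied (F OR T).
(b) = T AND T = true.
(c) returns current — fails.
(3): F OR T OR F → true.
Overall: T AND T AND T → true.

Yes — exempt.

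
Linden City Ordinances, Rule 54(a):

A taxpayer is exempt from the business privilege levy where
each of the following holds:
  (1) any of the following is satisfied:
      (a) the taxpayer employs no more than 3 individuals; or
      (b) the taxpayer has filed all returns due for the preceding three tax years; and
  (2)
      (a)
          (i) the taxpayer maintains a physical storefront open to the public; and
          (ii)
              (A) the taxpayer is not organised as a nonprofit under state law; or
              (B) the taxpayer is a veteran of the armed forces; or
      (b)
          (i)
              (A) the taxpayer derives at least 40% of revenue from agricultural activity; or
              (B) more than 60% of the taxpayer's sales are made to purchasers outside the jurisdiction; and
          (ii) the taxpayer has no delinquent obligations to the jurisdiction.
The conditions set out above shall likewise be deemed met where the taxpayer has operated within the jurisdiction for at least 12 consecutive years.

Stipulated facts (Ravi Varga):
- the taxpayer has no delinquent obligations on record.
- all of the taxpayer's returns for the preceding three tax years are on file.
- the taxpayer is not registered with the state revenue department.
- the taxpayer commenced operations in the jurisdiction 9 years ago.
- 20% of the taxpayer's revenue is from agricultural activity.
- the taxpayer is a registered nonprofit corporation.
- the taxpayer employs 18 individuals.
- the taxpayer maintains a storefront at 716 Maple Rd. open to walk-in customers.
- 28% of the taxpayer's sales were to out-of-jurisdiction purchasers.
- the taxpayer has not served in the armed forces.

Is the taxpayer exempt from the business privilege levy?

(a) ≤ 3 employees — fails.
(b) returns current — met.
(1): F OR T → true.
(i) has storefront — met.
(A) not (nonprofit) — not satisfied.
(B) veteran — fails.
So (ii) is not satisfied (F OR F).
(a): T AND F → false.
(A) ≥40% agricultural — not satisfied.
(B) >60% out-of-jur. sales — not met.
(i) = F OR F = false.
(ii) no delinquency — met.
(b) = F AND T = false.
(2): F OR F → false.
So Overall is not satisfied (T AND F).
Exception (≥ 12 yrs in jurisdiction) — not satisfied.
Result: main false OR exception false → false.

No — not exempt.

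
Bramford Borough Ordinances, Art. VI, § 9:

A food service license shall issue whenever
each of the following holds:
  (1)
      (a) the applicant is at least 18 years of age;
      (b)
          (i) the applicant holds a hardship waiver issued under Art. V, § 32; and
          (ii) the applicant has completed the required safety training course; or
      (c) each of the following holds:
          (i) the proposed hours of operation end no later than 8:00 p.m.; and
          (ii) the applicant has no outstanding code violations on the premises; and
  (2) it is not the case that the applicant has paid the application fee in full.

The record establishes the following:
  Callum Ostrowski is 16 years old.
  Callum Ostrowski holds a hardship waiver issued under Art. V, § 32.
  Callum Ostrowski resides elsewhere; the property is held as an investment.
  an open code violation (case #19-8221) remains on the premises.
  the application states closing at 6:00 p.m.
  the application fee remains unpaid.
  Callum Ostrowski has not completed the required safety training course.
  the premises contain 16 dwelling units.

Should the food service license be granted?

No — denied.

(a) age ≥ 18 — not met.
(i) hardship waiver — holds.
(ii) safety training — not satisfied.
(b) = T AND F = false.
(i) closes by 8 p.m. — satisfied.
(ii) no code violations — fails.
(c) = T AND F = false.
(1) = F OR F OR F = false.
(2) not (fee paid) — holds.
So Overall is not satisfied (F AND T).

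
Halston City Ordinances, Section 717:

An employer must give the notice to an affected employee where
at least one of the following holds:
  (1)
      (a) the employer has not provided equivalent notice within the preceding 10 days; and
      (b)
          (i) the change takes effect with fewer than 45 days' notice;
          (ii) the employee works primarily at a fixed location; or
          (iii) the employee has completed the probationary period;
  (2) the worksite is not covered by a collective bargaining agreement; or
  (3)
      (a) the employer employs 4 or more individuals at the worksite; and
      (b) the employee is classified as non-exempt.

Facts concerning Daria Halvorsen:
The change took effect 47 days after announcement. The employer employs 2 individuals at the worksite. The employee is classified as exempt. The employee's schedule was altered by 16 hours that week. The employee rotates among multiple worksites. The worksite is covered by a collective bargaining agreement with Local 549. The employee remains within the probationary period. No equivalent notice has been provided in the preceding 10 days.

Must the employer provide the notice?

(a) no recent notice — satisfied.
(i) < 45 days' notice — not met.
(ii) fixed location — not met.
(iii) past probation — not satisfied.
(b): F OR F OR F → false.
(1): T AND F → false.
(2) no CBA — not met.
(a) ≥ 4 at site — not met.
(b) non-exempt — not met.
So (3) is not satisfied (F AND F).
So Overall is not satisfied (F OR F OR F).

No — not required.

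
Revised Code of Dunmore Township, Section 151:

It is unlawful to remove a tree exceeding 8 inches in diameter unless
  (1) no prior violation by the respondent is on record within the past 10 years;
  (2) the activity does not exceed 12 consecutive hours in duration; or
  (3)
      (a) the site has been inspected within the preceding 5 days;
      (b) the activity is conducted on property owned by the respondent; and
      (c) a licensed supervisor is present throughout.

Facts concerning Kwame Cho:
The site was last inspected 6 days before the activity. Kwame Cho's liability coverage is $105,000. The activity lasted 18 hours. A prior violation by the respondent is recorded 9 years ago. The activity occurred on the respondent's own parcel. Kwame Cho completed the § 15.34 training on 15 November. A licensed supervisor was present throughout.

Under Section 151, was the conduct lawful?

(1) no prior violation — not met.
(2) ≤ 12 hrs duration — not satisfied.
(a) site inspected — not satisfied.
(b) own property — holds.
(c) supervisor present — holds.
(3): F AND T AND T → false.
So Overall is not satisfied (F OR F OR F).

No — unlawful.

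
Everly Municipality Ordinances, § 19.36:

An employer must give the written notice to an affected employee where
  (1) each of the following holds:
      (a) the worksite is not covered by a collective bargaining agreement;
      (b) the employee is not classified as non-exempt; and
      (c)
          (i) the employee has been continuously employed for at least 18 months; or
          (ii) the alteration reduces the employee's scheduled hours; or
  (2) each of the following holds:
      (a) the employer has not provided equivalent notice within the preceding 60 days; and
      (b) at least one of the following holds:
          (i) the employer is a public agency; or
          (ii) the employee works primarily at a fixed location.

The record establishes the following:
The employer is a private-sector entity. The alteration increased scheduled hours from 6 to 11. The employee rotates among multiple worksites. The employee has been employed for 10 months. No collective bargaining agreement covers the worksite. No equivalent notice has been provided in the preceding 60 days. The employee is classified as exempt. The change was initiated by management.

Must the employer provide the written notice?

No — not required.

(a) no CBA — satisfied.
(b) not (non-exempt) — satisfied.
(i) tenure ≥ 18 mo. — not met.
(ii) hours reduced — not satisfied.
So (c) is not satisfied (F OR F).
(1): T AND T AND F → false.
(a) no recent notice — met.
(i) public agency — not satisfied.
(ii) fixed location — not met.
(b) = F OR F = false.
(2) = T AND F = false.
So Overall is not satisfied (F OR F).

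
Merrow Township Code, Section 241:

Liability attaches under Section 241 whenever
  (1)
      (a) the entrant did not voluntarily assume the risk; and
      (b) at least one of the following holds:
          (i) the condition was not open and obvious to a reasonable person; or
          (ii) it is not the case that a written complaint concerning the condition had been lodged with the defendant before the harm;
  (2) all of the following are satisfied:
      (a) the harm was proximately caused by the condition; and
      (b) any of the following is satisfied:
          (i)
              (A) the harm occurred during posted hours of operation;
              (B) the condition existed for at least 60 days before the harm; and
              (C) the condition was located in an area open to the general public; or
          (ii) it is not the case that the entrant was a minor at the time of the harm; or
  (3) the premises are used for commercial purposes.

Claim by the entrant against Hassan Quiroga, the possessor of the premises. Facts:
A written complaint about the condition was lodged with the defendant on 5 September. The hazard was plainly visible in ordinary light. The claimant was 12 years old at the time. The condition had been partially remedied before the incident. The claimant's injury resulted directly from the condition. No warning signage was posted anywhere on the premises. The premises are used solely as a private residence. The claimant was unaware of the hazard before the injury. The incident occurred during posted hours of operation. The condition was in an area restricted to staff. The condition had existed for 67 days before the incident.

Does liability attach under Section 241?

No — not liable.

(a) no assumed risk — met.
(i) not open/obvious — fails.
(ii) not (complaint lodged) — not met.
(b): F OR F → false.
So (1) is not satisfied (T AND F).
(a) proximate cause — holds.
(A) during posted hours — holds.
(B) condition ≥60 days old — holds.
(C) public area — not satisfied.
(i) = T AND T AND F = false.
(ii) not (entrant a minor) — fails.
(b) = F OR F = false.
(2): T AND F → false.
(3) commercial use — not met.
So Overall is not satisfied (F OR F OR F).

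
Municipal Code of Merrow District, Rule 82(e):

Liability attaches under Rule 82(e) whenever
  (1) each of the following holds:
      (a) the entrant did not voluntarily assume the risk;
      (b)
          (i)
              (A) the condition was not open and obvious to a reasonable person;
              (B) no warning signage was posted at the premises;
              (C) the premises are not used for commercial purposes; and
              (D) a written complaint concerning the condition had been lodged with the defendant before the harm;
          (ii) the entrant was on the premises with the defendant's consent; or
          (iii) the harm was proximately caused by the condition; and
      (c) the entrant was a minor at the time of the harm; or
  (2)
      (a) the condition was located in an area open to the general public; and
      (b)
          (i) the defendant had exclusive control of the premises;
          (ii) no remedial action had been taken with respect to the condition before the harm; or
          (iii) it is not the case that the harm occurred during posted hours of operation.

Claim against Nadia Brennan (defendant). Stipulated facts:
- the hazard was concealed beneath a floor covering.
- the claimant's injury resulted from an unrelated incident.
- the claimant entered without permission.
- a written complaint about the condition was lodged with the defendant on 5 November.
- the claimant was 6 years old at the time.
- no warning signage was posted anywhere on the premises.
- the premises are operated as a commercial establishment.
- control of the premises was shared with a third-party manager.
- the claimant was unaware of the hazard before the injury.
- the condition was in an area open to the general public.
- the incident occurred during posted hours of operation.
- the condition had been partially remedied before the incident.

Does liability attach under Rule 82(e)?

No — not liable.

(a) no assumed risk — holds.
(A) not open/obvious — satisfied.
(B) no signage posted — holds.
(C) not (commercial use) — fails.
(D) complaint lodged — satisfied.
(i) = T AND T AND F AND T = false.
(ii) consent to enter — not satisfied.
(iii) proximate cause — not satisfied.
(b) = F OR F OR F = false.
(c) entrant a minor — holds.
(1): T AND F AND T → false.
(a) public area — met.
(i) exclusive control — fails.
(ii) no remedial action — not met.
(iii) not (during posted hours) — fails.
(b): F OR F OR F → false.
(2) = T AND F = false.
So Overall is not satisfied (F OR F).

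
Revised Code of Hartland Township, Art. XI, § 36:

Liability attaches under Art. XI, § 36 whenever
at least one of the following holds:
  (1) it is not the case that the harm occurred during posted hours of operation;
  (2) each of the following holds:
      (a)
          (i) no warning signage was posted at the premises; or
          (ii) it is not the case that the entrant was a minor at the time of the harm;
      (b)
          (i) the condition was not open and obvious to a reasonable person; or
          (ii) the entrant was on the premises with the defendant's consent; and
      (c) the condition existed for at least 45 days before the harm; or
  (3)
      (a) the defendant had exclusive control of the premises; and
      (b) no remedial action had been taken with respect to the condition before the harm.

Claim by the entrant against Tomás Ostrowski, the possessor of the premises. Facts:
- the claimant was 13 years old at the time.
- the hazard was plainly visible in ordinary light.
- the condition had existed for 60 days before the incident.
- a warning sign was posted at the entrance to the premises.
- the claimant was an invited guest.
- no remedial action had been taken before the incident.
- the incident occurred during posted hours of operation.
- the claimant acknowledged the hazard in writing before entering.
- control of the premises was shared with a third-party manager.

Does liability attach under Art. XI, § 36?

No — not liable.

(1) not (during posted hours) — fails.
(i) no signage posted — not met.
(ii) not (entrant a minor) — not satisfied.
So (a) is not satisfied (F OR F).
(i) not open/obvious — not satisfied.
(ii) consent to enter — satisfied.
(b): F OR T → true.
(c) condition ≥45 days old — satisfied.
So (2) is not satisfied (F AND T AND T).
(a) exclusive control — fails.
(b) no remedial action — satisfied.
(3) = F AND T = false.
Overall = F OR F OR F = false.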